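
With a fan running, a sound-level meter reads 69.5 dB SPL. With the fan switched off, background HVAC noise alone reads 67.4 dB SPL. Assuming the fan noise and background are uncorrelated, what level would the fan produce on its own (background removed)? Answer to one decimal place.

65.3 dB SPL

Subtract intensities: L_src = 10·log₁₀(10^(L_total/10) − 10^(L_bg/10)).
L_src = 10·log₁₀(10^(69.5/10) − 10^(67.4/10)) = 10·log₁₀(3417000) = 65.3 dB SPL.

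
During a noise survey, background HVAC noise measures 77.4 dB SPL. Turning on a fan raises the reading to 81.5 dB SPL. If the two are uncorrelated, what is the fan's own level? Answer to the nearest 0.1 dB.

Background correction is a power subtraction:
L_src = 10·log₁₀(10^(81.5/10) − 10^(77.4/10)) = 10·log₁₀(86300000) = 79.4 dB SPL.

79.4 dB SPL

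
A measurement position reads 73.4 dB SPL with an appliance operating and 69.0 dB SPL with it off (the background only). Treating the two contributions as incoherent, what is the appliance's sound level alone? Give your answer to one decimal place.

71.4 dB SPL

Background correction is a power subtraction:
L_src = 10·log₁₀(10^(73.4/10) − 10^(69.0/10)) = 10·log₁₀(13930000) = 71.4 dB SPL.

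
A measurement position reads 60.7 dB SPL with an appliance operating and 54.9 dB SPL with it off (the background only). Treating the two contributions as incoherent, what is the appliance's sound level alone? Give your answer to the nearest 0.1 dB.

Background correction is a power subtraction:
L_src = 10·log₁₀(10^(60.7/10) − 10^(54.9/10)) = 10·log₁₀(865900) = 59.4 dB SPL.

59.4 dB SPL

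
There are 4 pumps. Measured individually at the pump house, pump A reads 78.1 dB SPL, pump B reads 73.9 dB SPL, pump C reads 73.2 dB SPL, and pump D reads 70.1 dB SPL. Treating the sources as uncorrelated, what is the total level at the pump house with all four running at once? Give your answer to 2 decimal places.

Uncorrelated sources add in intensity (power), not in dB.
L_total = 10·log₁₀(10^(78.1/10) + 10^(73.9/10) + 10^(73.2/10) + 10^(70.1/10)) = 10·log₁₀(120200000) = 80.80 dB SPL.

80.80 dB SPL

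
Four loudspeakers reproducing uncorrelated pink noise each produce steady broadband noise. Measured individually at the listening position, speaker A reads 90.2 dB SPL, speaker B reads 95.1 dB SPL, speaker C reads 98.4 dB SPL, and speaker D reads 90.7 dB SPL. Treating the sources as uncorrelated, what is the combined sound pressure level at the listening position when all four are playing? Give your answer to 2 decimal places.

100.93 dB SPL

Uncorrelated sources add in intensity (power), not in dB.
L_total = 10·log₁₀(10^(90.2/10) + 10^(95.1/10) + 10^(98.4/10) + 10^(90.7/10)) = 10·log₁₀(12376000000) = 100.93 dB SPL.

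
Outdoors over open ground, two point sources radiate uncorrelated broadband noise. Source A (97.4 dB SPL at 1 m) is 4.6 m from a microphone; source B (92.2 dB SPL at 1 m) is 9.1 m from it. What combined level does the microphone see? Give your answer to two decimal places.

84.47 dB SPL

At the listener: L_A = 97.4 − 20·log₁₀(4.6) = 84.145 dB; L_B = 92.2 − 20·log₁₀(9.1) = 73.019 dB.
Combined: 10·log₁₀(10^(84.145/10)+10^(73.019/10)) = 84.47 dB SPL.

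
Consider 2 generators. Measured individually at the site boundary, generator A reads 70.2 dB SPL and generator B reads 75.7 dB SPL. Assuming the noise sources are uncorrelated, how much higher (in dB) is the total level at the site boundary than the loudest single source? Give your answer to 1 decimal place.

1.1 dB

Incoherent sources sum as intensities:
L_total = 10·log₁₀(10^(70.2/10) + 10^(75.7/10)) = 76.78 dB SPL.
Excess over the loudest (75.7 dB): 76.78 − 75.7 = 1.1 dB.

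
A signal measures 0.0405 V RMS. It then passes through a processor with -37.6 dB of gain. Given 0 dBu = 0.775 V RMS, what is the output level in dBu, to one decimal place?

-63.2 dBu

Input level: 20·log₁₀(0.0405/0.775) = -25.64 dBu.
Output: -25.64 − 37.6 = -63.2 dBu.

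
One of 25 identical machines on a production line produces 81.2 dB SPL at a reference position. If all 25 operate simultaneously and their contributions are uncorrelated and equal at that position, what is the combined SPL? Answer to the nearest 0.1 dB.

95.2 dB SPL

25 equal incoherent sources raise the level by 10·log₁₀(25) = 13.98 dB.
L_total = 81.2 + 13.98 = 95.2 dB SPL.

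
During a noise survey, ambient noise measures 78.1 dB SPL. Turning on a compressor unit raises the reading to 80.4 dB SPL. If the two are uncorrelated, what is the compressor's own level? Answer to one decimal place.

76.5 dB SPL

Background correction is a power subtraction:
L_src = 10·log₁₀(10^(80.4/10) − 10^(78.1/10)) = 10·log₁₀(45080000) = 76.5 dB SPL.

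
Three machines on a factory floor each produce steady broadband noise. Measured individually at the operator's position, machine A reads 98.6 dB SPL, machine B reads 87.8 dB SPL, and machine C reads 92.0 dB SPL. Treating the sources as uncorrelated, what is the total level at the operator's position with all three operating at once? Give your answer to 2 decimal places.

99.75 dB SPL

Uncorrelated sources add in intensity (power), not in dB.
L_total = 10·log₁₀(10^(98.6/10) + 10^(87.8/10) + 10^(92.0/10)) = 10·log₁₀(9432000000) = 99.75 dB SPL.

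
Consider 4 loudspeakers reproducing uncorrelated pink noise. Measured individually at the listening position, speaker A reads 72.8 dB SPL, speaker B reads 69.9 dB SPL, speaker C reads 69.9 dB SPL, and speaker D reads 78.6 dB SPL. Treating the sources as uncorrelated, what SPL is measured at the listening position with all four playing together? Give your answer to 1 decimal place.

Incoherent sources sum as intensities:
L_total = 10·log₁₀(10^(72.8/10) + 10^(69.9/10) + 10^(69.9/10) + 10^(78.6/10)) = 10·log₁₀(111000000) = 80.5 dB SPL.

80.5 dB SPL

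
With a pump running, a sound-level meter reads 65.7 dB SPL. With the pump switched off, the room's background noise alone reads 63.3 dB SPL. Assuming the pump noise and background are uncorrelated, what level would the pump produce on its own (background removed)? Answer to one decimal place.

62.0 dB SPL

Background correction is a power subtraction:
L_src = 10·log₁₀(10^(65.7/10) − 10^(63.3/10)) = 10·log₁₀(1577000) = 62.0 dB SPL.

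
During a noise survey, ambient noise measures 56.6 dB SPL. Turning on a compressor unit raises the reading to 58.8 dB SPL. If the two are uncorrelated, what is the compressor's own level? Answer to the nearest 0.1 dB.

54.8 dB SPL

Background correction is a power subtraction:
L_src = 10·log₁₀(10^(58.8/10) − 10^(56.6/10)) = 10·log₁₀(301500) = 54.8 dB SPL.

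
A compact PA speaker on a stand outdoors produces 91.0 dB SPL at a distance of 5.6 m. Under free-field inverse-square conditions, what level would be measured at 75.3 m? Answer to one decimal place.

Free-field point source: level drops by 20·log₁₀ of the distance ratio.
ΔL = −20·log₁₀(75.3/5.6) = -22.57 dB, so L₂ = 91.0 + (-22.57) = 68.4 dB SPL.

68.4 dB SPL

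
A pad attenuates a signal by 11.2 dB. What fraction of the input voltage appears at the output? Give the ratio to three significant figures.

0.275

Voltage ratio = 10^(dB/20).
10^(-11.2/20) = 10^(-0.5600) = 0.275.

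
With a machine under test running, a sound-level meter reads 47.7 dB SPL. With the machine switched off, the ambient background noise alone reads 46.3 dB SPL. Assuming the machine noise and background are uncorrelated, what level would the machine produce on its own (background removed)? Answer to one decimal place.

42.1 dB SPL

Subtract intensities: L_src = 10·log₁₀(10^(L_total/10) − 10^(L_bg/10)).
L_src = 10·log₁₀(10^(47.7/10) − 10^(46.3/10)) = 10·log₁₀(16230) = 42.1 dB SPL.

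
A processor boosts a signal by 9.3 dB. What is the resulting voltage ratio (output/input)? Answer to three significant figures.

Voltage ratio = 10^(dB/20).
10^(9.3/20) = 10^(0.4650) = 2.92.

2.92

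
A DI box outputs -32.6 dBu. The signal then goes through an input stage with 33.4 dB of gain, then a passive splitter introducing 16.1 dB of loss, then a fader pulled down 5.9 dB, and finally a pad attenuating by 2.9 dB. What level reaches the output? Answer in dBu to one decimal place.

Cascaded gains and losses add directly in dB.
-32.6 + 33.4 − 16.1 − 5.9 − 2.9 = -24.1 dBu.

-24.1 dBu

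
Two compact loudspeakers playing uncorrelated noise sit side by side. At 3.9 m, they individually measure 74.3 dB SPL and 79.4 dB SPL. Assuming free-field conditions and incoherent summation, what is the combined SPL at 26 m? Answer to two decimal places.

64.09 dB SPL

Combined at 3.9 m: 10·log₁₀(10^(74.3/10)+10^(79.4/10)) = 80.569 dB SPL.
Then apply −20·log₁₀(26/3.9) = -16.478 dB → 64.09 dB SPL.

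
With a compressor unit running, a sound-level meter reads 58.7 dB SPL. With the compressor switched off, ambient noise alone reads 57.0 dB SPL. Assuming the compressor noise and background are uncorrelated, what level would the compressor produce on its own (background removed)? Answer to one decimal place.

Background correction is a power subtraction:
L_src = 10·log₁₀(10^(58.7/10) − 10^(57.0/10)) = 10·log₁₀(240100) = 53.8 dB SPL.

53.8 dB SPL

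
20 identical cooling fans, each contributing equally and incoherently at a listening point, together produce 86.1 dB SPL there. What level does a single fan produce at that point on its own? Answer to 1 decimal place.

73.1 dB SPL

20 equal incoherent sources add 10·log₁₀(20) = 13.01 dB over one source.
L_one = 86.1 − 13.01 = 73.1 dB SPL.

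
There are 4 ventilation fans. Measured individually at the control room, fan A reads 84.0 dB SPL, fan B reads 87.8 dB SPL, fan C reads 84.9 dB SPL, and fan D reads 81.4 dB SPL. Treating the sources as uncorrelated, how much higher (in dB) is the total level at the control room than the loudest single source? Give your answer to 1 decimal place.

Add the sources as powers (linear), then convert back to dB:
L_total = 10·log₁₀(10^(84.0/10) + 10^(87.8/10) + 10^(84.9/10) + 10^(81.4/10)) = 91.14 dB SPL.
Excess over the loudest (87.8 dB): 91.14 − 87.8 = 3.3 dB.

3.3 dB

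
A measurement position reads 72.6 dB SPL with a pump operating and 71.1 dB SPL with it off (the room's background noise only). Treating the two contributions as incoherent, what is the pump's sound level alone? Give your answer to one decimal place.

Remove the background by subtracting linear intensities:
L_src = 10·log₁₀(10^(72.6/10) − 10^(71.1/10)) = 10·log₁₀(5315000) = 67.3 dB SPL.

67.3 dB SPL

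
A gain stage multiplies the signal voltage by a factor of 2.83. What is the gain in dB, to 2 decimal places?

9.04 dB

For a voltage ratio, dB = 20·log₁₀(V₂/V₁).
20·log₁₀(2.83) = 9.04 dB.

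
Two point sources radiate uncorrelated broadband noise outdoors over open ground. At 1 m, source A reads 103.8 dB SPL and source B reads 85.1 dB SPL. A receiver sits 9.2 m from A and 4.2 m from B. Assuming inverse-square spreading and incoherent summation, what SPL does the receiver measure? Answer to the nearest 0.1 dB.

84.8 dB SPL

At the listener: L_A = 103.8 − 20·log₁₀(9.2) = 84.52 dB; L_B = 85.1 − 20·log₁₀(4.2) = 72.64 dB.
Combined: 10·log₁₀(10^(84.52/10)+10^(72.64/10)) = 84.8 dB SPL.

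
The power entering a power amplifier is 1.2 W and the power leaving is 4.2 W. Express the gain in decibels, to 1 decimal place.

5.4 dB

Power ratio → dB uses the 10·log₁₀ form:
10·log₁₀(4.2/1.2) = 10·log₁₀(3.500) = 5.4 dB.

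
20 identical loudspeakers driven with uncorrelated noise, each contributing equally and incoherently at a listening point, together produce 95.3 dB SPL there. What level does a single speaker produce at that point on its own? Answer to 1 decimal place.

20 equal incoherent sources add 10·log₁₀(20) = 13.01 dB over one source.
L_one = 95.3 − 13.01 = 82.3 dB SPL.

82.3 dB SPL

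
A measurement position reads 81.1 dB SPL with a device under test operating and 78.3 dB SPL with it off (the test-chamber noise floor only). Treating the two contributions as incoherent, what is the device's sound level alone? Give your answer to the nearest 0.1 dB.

Background correction is a power subtraction:
L_src = 10·log₁₀(10^(81.1/10) − 10^(78.3/10)) = 10·log₁₀(61220000) = 77.9 dB SPL.

77.9 dB SPL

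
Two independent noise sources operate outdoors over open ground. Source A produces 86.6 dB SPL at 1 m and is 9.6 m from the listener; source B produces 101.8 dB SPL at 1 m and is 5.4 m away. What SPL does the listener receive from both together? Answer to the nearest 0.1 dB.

At the listener: L_A = 86.6 − 20·log₁₀(9.6) = 66.95 dB; L_B = 101.8 − 20·log₁₀(5.4) = 87.15 dB.
Combined: 10·log₁₀(10^(66.95/10)+10^(87.15/10)) = 87.2 dB SPL.

87.2 dB SPL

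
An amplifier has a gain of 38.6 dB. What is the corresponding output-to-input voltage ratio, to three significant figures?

85.1

Voltage ratio = 10^(dB/20).
10^(38.6/20) = 10^(1.930) = 85.1.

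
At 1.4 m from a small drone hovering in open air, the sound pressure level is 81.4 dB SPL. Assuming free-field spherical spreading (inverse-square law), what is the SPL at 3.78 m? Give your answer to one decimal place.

72.8 dB SPL

Inverse-square spreading gives ΔL = −20·log₁₀(d₂/d₁).
ΔL = −20·log₁₀(3.78/1.4) = -8.63 dB, so L₂ = 81.4 + (-8.63) = 72.8 dB SPL.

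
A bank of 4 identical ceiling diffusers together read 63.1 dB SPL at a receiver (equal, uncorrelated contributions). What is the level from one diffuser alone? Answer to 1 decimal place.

4 equal incoherent sources add 10·log₁₀(4) = 6.02 dB over one source.
L_one = 63.1 − 6.02 = 57.1 dB SPL.

57.1 dB SPL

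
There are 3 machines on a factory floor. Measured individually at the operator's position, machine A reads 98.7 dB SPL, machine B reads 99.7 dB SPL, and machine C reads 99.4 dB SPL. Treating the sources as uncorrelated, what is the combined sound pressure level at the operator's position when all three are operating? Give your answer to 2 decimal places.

104.06 dB SPL

Incoherent sources sum as intensities:
L_total = 10·log₁₀(10^(98.7/10) + 10^(99.7/10) + 10^(99.4/10)) = 10·log₁₀(25455000000) = 104.06 dB SPL.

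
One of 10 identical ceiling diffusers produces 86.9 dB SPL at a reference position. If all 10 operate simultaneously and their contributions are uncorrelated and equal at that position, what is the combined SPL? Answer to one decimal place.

10 equal incoherent sources raise the level by 10·log₁₀(10) = 10.00 dB.
L_total = 86.9 + 10.00 = 96.9 dB SPL.

96.9 dB SPL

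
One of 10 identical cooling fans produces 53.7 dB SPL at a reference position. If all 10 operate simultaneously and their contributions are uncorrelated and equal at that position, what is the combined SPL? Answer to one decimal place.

10 equal incoherent sources raise the level by 10·log₁₀(10) = 10.00 dB.
L_total = 53.7 + 10.00 = 63.7 dB SPL.

63.7 dB SPL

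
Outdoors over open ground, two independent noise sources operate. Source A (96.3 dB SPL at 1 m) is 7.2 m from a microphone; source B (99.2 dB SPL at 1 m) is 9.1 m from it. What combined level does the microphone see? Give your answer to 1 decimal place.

82.6 dB SPL

At the listener: L_A = 96.3 − 20·log₁₀(7.2) = 79.15 dB; L_B = 99.2 − 20·log₁₀(9.1) = 80.02 dB.
Combined: 10·log₁₀(10^(79.15/10)+10^(80.02/10)) = 82.6 dB SPL.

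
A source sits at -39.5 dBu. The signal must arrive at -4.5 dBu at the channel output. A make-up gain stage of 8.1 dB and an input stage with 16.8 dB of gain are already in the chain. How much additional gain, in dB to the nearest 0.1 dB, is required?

10.1 dB

The required make-up gain is the shortfall in the dB sum.
G = -4.5 − (-39.5) − 8.1 − 16.8 = 10.1 dB.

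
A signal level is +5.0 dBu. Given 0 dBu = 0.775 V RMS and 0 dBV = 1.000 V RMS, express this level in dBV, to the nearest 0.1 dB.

+2.8 dBV

The offset between the scales is 20·log₁₀(0.775/1.000) = −2.214 dB.
So dBV = +5.0 − 2.214 = +2.8 dBV.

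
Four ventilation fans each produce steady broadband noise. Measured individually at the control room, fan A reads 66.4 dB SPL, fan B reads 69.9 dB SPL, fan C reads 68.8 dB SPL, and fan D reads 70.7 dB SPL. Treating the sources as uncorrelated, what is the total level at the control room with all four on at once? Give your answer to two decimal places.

Add the sources as powers (linear), then convert back to dB:
L_total = 10·log₁₀(10^(66.4/10) + 10^(69.9/10) + 10^(68.8/10) + 10^(70.7/10)) = 10·log₁₀(33470000) = 75.25 dB SPL.

75.25 dB SPL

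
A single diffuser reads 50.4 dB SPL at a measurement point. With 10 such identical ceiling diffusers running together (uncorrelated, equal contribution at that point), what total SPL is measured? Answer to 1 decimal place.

10 equal incoherent sources raise the level by 10·log₁₀(10) = 10.00 dB.
L_total = 50.4 + 10.00 = 60.4 dB SPL.

60.4 dB SPL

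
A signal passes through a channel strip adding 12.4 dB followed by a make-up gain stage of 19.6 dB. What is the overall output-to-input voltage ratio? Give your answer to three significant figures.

39.8

Net gain = 12.4 + 19.6 = 32.0 dB.
Voltage ratio = 10^(32.0/20) = 39.8.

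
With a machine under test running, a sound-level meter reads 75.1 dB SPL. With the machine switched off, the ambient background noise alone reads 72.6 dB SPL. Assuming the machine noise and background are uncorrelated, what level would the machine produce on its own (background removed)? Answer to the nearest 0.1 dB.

71.5 dB SPL

Remove the background by subtracting linear intensities:
L_src = 10·log₁₀(10^(75.1/10) − 10^(72.6/10)) = 10·log₁₀(14160000) = 71.5 dB SPL.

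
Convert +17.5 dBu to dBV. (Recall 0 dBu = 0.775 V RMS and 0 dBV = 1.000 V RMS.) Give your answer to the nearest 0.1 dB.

The offset between the scales is 20·log₁₀(0.775/1.000) = −2.214 dB.
So dBV = +17.5 − 2.214 = +15.3 dBV.

+15.3 dBV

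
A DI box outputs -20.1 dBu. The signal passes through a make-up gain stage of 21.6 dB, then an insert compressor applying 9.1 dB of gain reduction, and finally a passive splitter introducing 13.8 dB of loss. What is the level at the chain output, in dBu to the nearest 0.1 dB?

-21.4 dBu

In dB, series stages simply add:
-20.1 + 21.6 − 9.1 − 13.8 = -21.4 dBu.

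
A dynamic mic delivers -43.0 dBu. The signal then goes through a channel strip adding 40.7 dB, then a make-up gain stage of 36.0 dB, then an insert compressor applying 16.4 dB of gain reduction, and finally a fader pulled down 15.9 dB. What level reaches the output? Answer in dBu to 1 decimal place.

+1.4 dBu

Cascaded gains and losses add directly in dB.
-43.0 + 40.7 + 36.0 − 16.4 − 15.9 = +1.4 dBu.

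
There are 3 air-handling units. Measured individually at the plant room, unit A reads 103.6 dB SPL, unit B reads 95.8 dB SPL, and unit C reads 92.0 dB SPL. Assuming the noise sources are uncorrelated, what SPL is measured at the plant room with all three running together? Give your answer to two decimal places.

Add the sources as powers (linear), then convert back to dB:
L_total = 10·log₁₀(10^(103.6/10) + 10^(95.8/10) + 10^(92.0/10)) = 10·log₁₀(28295000000) = 104.52 dB SPL.

104.52 dB SPL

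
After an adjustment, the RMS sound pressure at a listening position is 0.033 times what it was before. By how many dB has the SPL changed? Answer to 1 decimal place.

Sound pressure is an amplitude quantity: ΔL = 20·log₁₀(p₂/p₁).
20·log₁₀(0.033) = -29.6 dB.

-29.6 dB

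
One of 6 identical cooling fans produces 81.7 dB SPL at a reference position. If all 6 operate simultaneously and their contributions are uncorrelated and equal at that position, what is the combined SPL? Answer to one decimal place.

89.5 dB SPL

6 equal incoherent sources raise the level by 10·log₁₀(6) = 7.78 dB.
L_total = 81.7 + 7.78 = 89.5 dB SPL.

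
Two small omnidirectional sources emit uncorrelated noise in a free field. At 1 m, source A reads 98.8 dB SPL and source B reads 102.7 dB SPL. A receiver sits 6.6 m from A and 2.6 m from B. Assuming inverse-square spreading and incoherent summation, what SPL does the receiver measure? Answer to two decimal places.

94.67 dB SPL

At the listener: L_A = 98.8 − 20·log₁₀(6.6) = 82.409 dB; L_B = 102.7 − 20·log₁₀(2.6) = 94.401 dB.
Combined: 10·log₁₀(10^(82.409/10)+10^(94.401/10)) = 94.67 dB SPL.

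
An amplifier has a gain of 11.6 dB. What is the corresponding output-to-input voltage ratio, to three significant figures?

3.80

Voltage ratio = 10^(dB/20).
10^(11.6/20) = 10^(0.5800) = 3.80.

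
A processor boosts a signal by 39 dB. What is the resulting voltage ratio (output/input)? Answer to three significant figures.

89.1

Voltage ratio = 10^(dB/20).
10^(39/20) = 10^(1.950) = 89.1.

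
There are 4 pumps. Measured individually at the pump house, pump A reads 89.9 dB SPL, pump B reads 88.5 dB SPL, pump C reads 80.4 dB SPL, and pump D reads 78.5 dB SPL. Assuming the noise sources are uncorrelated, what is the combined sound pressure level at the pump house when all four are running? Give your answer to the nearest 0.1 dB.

92.7 dB SPL

Incoherent sources sum as intensities:
L_total = 10·log₁₀(10^(89.9/10) + 10^(88.5/10) + 10^(80.4/10) + 10^(78.5/10)) = 10·log₁₀(1866000000) = 92.7 dB SPL.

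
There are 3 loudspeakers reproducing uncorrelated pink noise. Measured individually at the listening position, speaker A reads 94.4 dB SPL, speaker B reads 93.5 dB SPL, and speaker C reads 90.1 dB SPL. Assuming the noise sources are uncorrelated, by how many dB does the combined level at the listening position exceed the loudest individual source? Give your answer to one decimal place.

3.4 dB

Uncorrelated sources add in intensity (power), not in dB.
L_total = 10·log₁₀(10^(94.4/10) + 10^(93.5/10) + 10^(90.1/10)) = 97.79 dB SPL.
Excess over the loudest (94.4 dB): 97.79 − 94.4 = 3.4 dB.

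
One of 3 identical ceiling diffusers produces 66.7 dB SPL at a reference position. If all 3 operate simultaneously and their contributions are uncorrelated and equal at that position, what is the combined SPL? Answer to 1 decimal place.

3 equal incoherent sources raise the level by 10·log₁₀(3) = 4.77 dB.
L_total = 66.7 + 4.77 = 71.5 dB SPL.

71.5 dB SPL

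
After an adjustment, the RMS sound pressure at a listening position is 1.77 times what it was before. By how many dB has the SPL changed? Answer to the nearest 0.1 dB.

5.0 dB

Sound pressure is an amplitude quantity: ΔL = 20·log₁₀(p₂/p₁).
20·log₁₀(1.77) = 5.0 dB.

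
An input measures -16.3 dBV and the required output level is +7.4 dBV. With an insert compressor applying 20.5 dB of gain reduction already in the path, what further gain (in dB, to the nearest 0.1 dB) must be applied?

44.2 dB

The required make-up gain is the shortfall in the dB sum.
G = +7.4 − (-16.3) + 20.5 = 44.2 dB.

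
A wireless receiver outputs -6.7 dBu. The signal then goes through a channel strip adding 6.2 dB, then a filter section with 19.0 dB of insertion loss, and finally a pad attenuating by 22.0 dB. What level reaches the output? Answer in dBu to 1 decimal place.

-41.5 dBu

Gain stages sum in dB:
-6.7 + 6.2 − 19.0 − 22.0 = -41.5 dBu.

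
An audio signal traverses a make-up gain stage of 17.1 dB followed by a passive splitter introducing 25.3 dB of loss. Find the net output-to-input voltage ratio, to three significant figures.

0.389

Net gain = 17.1 + (−25.3) = -8.2 dB.
Voltage ratio = 10^(-8.2/20) = 0.389.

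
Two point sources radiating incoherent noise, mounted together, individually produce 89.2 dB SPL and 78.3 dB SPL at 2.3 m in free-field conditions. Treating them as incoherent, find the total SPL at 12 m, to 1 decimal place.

Combined at 2.3 m: 10·log₁₀(10^(89.2/10)+10^(78.3/10)) = 89.54 dB SPL.
Then apply −20·log₁₀(12/2.3) = -14.35 dB → 75.2 dB SPL.

75.2 dB SPL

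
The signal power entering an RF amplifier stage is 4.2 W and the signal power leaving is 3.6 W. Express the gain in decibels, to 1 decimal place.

Power is a power quantity, so gain = 10·log₁₀(P_out/P_in).
10·log₁₀(3.6/4.2) = 10·log₁₀(0.8571) = -0.7 dB.

-0.7 dB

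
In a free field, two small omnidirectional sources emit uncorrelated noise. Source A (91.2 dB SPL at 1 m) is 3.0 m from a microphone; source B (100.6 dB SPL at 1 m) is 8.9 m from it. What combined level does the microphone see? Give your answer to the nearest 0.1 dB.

At the listener: L_A = 91.2 − 20·log₁₀(3.0) = 81.66 dB; L_B = 100.6 − 20·log₁₀(8.9) = 81.61 dB.
Combined: 10·log₁₀(10^(81.66/10)+10^(81.61/10)) = 84.6 dB SPL.

84.6 dB SPL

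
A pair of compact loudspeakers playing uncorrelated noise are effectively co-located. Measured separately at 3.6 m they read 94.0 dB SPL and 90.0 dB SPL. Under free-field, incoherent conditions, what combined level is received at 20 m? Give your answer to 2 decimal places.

Combined at 3.6 m: 10·log₁₀(10^(94.0/10)+10^(90.0/10)) = 95.455 dB SPL.
Then apply −20·log₁₀(20/3.6) = -14.895 dB → 80.56 dB SPL.

80.56 dB SPL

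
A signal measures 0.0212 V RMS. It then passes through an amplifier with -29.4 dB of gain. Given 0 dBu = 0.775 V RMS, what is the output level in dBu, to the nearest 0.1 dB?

Input level: 20·log₁₀(0.0212/0.775) = -31.26 dBu.
Output: -31.26 − 29.4 = -60.7 dBu.

-60.7 dBu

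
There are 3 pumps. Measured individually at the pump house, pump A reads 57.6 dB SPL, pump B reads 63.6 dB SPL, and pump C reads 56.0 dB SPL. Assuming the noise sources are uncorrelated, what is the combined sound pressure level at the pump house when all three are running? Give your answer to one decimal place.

Add the sources as powers (linear), then convert back to dB:
L_total = 10·log₁₀(10^(57.6/10) + 10^(63.6/10) + 10^(56.0/10)) = 10·log₁₀(3264000) = 65.1 dB SPL.

65.1 dB SPL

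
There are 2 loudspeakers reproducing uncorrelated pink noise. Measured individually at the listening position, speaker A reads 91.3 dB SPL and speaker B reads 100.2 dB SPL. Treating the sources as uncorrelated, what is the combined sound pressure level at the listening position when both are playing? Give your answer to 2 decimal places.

100.73 dB SPL

Add the sources as powers (linear), then convert back to dB:
L_total = 10·log₁₀(10^(91.3/10) + 10^(100.2/10)) = 10·log₁₀(11820000000) = 100.73 dB SPL.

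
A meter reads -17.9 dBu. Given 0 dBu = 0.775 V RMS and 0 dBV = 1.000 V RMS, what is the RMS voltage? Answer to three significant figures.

0.0987 V

V = 0.775 V × 10^(-17.9/20).
= 0.775 × 0.1274 = 0.0987 V.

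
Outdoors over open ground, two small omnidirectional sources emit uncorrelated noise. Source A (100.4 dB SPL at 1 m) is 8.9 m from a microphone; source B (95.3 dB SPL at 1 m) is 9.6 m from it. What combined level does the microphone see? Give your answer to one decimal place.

At the listener: L_A = 100.4 − 20·log₁₀(8.9) = 81.41 dB; L_B = 95.3 − 20·log₁₀(9.6) = 75.65 dB.
Combined: 10·log₁₀(10^(81.41/10)+10^(75.65/10)) = 82.4 dB SPL.

82.4 dB SPL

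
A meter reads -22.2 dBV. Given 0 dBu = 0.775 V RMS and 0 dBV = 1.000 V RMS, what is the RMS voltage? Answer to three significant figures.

V = 1.000 V × 10^(-22.2/20).
= 1.000 × 0.07762 = 0.0776 V.

0.0776 V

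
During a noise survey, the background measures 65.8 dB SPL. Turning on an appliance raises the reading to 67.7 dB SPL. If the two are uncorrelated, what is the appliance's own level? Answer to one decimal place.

Subtract intensities: L_src = 10·log₁₀(10^(L_total/10) − 10^(L_bg/10)).
L_src = 10·log₁₀(10^(67.7/10) − 10^(65.8/10)) = 10·log₁₀(2087000) = 63.2 dB SPL.

63.2 dB SPL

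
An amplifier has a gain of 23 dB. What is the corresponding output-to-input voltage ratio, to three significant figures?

14.1

Voltage ratio = 10^(dB/20).
10^(23/20) = 10^(1.150) = 14.1.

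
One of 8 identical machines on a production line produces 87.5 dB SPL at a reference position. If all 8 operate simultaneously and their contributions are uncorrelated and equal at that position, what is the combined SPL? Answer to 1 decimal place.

96.5 dB SPL

8 equal incoherent sources raise the level by 10·log₁₀(8) = 9.03 dB.
L_total = 87.5 + 9.03 = 96.5 dB SPL.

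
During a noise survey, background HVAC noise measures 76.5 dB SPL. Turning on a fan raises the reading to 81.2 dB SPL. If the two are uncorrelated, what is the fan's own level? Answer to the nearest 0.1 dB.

Subtract intensities: L_src = 10·log₁₀(10^(L_total/10) − 10^(L_bg/10)).
L_src = 10·log₁₀(10^(81.2/10) − 10^(76.5/10)) = 10·log₁₀(87160000) = 79.4 dB SPL.

79.4 dB SPL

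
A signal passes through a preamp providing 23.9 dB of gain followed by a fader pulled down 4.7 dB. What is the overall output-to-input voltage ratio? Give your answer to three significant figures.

9.12

Net gain = 23.9 + (−4.7) = 19.2 dB.
Voltage ratio = 10^(19.2/20) = 9.12.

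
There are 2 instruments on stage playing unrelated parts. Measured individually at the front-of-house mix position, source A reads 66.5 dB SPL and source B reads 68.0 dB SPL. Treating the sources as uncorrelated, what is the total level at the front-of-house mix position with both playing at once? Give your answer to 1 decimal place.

Add the sources as powers (linear), then convert back to dB:
L_total = 10·log₁₀(10^(66.5/10) + 10^(68.0/10)) = 10·log₁₀(10780000) = 70.3 dB SPL.

70.3 dB SPL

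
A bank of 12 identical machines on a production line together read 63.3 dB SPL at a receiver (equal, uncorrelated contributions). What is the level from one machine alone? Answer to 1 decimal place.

12 equal incoherent sources add 10·log₁₀(12) = 10.79 dB over one source.
L_one = 63.3 − 10.79 = 52.5 dB SPL.

52.5 dB SPL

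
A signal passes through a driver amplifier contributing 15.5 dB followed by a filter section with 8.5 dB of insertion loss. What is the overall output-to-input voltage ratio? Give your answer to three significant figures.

2.24

Net gain = 15.5 + (−8.5) = 7.0 dB.
Voltage ratio = 10^(7.0/20) = 2.24.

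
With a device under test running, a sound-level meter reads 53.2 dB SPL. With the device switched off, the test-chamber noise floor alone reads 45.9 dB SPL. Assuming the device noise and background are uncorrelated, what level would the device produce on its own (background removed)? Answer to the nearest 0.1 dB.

Subtract intensities: L_src = 10·log₁₀(10^(L_total/10) − 10^(L_bg/10)).
L_src = 10·log₁₀(10^(53.2/10) − 10^(45.9/10)) = 10·log₁₀(170000) = 52.3 dB SPL.

52.3 dB SPL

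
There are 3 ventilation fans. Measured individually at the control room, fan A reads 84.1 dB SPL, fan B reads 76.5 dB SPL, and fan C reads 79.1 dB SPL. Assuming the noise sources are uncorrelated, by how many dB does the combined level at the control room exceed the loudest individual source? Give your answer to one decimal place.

Uncorrelated sources add in intensity (power), not in dB.
L_total = 10·log₁₀(10^(84.1/10) + 10^(76.5/10) + 10^(79.1/10)) = 85.83 dB SPL.
Excess over the loudest (84.1 dB): 85.83 − 84.1 = 1.7 dB.

1.7 dB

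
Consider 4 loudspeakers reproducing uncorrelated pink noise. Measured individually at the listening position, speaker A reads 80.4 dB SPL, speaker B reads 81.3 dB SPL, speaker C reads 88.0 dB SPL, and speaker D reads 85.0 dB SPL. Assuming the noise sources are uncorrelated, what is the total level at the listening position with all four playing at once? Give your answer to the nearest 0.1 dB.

Uncorrelated sources add in intensity (power), not in dB.
L_total = 10·log₁₀(10^(80.4/10) + 10^(81.3/10) + 10^(88.0/10) + 10^(85.0/10)) = 10·log₁₀(1192000000) = 90.8 dB SPL.

90.8 dB SPL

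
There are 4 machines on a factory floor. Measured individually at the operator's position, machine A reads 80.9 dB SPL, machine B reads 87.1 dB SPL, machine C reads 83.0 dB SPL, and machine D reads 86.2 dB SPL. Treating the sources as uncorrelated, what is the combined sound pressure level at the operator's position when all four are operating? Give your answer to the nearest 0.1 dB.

91.0 dB SPL

Incoherent sources sum as intensities:
L_total = 10·log₁₀(10^(80.9/10) + 10^(87.1/10) + 10^(83.0/10) + 10^(86.2/10)) = 10·log₁₀(1252000000) = 91.0 dB SPL.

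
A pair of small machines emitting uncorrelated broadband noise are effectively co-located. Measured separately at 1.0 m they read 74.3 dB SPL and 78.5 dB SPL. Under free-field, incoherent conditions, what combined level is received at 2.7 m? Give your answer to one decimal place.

71.3 dB SPL

Combined at 1.0 m: 10·log₁₀(10^(74.3/10)+10^(78.5/10)) = 79.90 dB SPL.
Then apply −20·log₁₀(2.7/1.0) = -8.63 dB → 71.3 dB SPL.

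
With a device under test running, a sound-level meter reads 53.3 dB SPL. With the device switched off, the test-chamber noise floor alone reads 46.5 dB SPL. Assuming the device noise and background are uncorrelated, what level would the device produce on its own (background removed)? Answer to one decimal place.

Subtract intensities: L_src = 10·log₁₀(10^(L_total/10) − 10^(L_bg/10)).
L_src = 10·log₁₀(10^(53.3/10) − 10^(46.5/10)) = 10·log₁₀(169100) = 52.3 dB SPL.

52.3 dB SPL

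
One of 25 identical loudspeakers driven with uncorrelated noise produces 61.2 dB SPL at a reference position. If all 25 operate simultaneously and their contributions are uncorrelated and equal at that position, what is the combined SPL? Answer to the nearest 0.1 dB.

75.2 dB SPL

25 equal incoherent sources raise the level by 10·log₁₀(25) = 13.98 dB.
L_total = 61.2 + 13.98 = 75.2 dB SPL.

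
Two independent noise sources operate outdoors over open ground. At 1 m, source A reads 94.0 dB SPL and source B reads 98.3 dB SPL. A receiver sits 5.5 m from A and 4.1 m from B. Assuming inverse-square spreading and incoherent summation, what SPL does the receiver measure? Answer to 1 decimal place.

86.9 dB SPL

At the listener: L_A = 94.0 − 20·log₁₀(5.5) = 79.19 dB; L_B = 98.3 − 20·log₁₀(4.1) = 86.04 dB.
Combined: 10·log₁₀(10^(79.19/10)+10^(86.04/10)) = 86.9 dB SPL.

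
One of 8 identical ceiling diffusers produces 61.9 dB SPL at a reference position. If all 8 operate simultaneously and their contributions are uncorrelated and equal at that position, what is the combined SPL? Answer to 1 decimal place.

70.9 dB SPL

8 equal incoherent sources raise the level by 10·log₁₀(8) = 9.03 dB.
L_total = 61.9 + 9.03 = 70.9 dB SPL.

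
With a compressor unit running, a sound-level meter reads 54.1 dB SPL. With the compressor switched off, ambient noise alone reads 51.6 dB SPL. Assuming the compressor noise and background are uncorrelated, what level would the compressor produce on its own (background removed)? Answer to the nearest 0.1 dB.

Background correction is a power subtraction:
L_src = 10·log₁₀(10^(54.1/10) − 10^(51.6/10)) = 10·log₁₀(112500) = 50.5 dB SPL.

50.5 dB SPL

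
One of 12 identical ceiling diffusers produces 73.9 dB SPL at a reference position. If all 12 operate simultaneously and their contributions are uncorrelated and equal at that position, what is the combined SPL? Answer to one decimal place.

12 equal incoherent sources raise the level by 10·log₁₀(12) = 10.79 dB.
L_total = 73.9 + 10.79 = 84.7 dB SPL.

84.7 dB SPL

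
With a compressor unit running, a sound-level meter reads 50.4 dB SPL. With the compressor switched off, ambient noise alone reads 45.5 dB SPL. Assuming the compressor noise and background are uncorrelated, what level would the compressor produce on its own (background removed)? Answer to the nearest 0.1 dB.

Remove the background by subtracting linear intensities:
L_src = 10·log₁₀(10^(50.4/10) − 10^(45.5/10)) = 10·log₁₀(74170) = 48.7 dB SPL.

48.7 dB SPL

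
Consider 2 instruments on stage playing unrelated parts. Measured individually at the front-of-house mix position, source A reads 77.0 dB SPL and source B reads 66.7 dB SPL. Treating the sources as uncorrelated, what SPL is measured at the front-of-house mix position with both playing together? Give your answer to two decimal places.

Uncorrelated sources add in intensity (power), not in dB.
L_total = 10·log₁₀(10^(77.0/10) + 10^(66.7/10)) = 10·log₁₀(54800000) = 77.39 dB SPL.

77.39 dB SPL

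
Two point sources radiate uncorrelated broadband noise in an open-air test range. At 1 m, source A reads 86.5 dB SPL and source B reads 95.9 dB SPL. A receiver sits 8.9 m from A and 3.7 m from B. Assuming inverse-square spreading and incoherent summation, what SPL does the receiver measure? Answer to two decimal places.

84.62 dB SPL

At the listener: L_A = 86.5 − 20·log₁₀(8.9) = 67.512 dB; L_B = 95.9 − 20·log₁₀(3.7) = 84.536 dB.
Combined: 10·log₁₀(10^(67.512/10)+10^(84.536/10)) = 84.62 dB SPL.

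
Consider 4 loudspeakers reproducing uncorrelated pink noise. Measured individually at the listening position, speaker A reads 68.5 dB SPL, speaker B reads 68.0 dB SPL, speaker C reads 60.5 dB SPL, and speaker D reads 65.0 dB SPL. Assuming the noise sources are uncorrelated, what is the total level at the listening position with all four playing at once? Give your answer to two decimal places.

72.47 dB SPL

Add the sources as powers (linear), then convert back to dB:
L_total = 10·log₁₀(10^(68.5/10) + 10^(68.0/10) + 10^(60.5/10) + 10^(65.0/10)) = 10·log₁₀(17670000) = 72.47 dB SPL.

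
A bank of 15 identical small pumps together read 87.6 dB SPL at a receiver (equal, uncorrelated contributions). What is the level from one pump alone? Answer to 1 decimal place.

75.8 dB SPL

15 equal incoherent sources add 10·log₁₀(15) = 11.76 dB over one source.
L_one = 87.6 − 11.76 = 75.8 dB SPL.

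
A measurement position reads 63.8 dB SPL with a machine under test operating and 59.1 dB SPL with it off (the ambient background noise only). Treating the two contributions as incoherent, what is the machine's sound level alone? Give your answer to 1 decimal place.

62.0 dB SPL

Subtract intensities: L_src = 10·log₁₀(10^(L_total/10) − 10^(L_bg/10)).
L_src = 10·log₁₀(10^(63.8/10) − 10^(59.1/10)) = 10·log₁₀(1586000) = 62.0 dB SPL.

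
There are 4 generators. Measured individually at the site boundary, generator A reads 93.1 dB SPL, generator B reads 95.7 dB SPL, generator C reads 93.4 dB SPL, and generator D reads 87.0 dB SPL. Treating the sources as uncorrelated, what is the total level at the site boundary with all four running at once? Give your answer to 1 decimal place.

Incoherent sources sum as intensities:
L_total = 10·log₁₀(10^(93.1/10) + 10^(95.7/10) + 10^(93.4/10) + 10^(87.0/10)) = 10·log₁₀(8446000000) = 99.3 dB SPL.

99.3 dB SPL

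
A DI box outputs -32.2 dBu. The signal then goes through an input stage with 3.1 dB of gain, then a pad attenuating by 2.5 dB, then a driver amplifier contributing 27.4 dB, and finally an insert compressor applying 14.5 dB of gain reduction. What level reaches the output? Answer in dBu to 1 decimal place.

-18.7 dBu

Cascaded gains and losses add directly in dB.
-32.2 + 3.1 − 2.5 + 27.4 − 14.5 = -18.7 dBu.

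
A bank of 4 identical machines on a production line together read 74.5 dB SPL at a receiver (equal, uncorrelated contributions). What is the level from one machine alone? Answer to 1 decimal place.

4 equal incoherent sources add 10·log₁₀(4) = 6.02 dB over one source.
L_one = 74.5 − 6.02 = 68.5 dB SPL.

68.5 dB SPL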